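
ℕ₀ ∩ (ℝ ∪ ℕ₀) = ℕ₀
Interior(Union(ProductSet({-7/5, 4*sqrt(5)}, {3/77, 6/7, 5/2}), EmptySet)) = EmptySet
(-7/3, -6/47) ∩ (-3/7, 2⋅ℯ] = (-3/7, -6/47)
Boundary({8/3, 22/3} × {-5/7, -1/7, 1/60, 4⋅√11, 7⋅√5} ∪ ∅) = {8/3, 22/3} × {-5/7, -1/7, 1/60, 4⋅√11, 7⋅√5}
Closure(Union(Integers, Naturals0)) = Integers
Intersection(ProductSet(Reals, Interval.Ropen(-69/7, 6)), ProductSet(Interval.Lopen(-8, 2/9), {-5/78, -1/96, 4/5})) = ProductSet(Interval.Lopen(-8, 2/9), {-5/78, -1/96, 4/5})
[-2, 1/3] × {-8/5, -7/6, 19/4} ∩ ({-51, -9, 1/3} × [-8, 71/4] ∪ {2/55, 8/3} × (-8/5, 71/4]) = ({2/55} × {-7/6, 19/4}) ∪ ({1/3} × {-8/5, -7/6, 19/4})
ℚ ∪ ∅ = ℚ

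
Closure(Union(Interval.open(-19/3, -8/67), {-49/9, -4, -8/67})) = Interval(-19/3, -8/67)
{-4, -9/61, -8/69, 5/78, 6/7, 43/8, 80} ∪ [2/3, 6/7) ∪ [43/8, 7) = {-4, -9/61, -8/69, 5/78, 80} ∪ [2/3, 6/7] ∪ [43/8, 7)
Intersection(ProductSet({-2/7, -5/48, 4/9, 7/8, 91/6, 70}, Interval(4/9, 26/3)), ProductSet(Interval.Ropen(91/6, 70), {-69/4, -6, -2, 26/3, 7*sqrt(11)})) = ProductSet({91/6}, {26/3})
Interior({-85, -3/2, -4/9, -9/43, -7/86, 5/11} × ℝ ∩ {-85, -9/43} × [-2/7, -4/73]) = ∅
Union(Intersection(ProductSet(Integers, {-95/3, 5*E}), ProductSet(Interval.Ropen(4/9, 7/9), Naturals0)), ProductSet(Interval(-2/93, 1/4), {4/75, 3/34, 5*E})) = ProductSet(Interval(-2/93, 1/4), {4/75, 3/34, 5*E})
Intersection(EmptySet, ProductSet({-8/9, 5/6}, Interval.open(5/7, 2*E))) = EmptySet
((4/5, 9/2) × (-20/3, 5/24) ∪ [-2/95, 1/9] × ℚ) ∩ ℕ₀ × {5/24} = {0} × {5/24}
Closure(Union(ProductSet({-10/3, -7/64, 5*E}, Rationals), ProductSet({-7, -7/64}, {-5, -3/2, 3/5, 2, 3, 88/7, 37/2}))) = Union(ProductSet({-7, -7/64}, {-5, -3/2, 3/5, 2, 3, 88/7, 37/2}), ProductSet({-10/3, -7/64, 5*E}, Reals))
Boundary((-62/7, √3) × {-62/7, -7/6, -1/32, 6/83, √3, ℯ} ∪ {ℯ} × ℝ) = ({ℯ} × ℝ) ∪ ([-62/7, √3] × {-62/7, -7/6, -1/32, 6/83, √3, ℯ})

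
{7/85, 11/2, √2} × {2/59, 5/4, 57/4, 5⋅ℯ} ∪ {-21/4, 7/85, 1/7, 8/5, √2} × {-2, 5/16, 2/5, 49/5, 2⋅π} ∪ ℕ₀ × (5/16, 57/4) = (ℕ₀ × (5/16, 57/4)) ∪ ({7/85, 11/2, √2} × {2/59, 5/4, 57/4, 5⋅ℯ}) ∪ ({-21/4, 7/85, 1/7, 8/5, √2} × {-2, 5/16, 2/5, 49/5, 2⋅π})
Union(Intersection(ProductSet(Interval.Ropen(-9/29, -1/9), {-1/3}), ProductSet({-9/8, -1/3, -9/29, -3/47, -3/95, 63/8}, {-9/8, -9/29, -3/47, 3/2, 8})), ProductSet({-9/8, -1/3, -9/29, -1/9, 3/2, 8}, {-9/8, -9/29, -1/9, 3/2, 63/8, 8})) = ProductSet({-9/8, -1/3, -9/29, -1/9, 3/2, 8}, {-9/8, -9/29, -1/9, 3/2, 63/8, 8})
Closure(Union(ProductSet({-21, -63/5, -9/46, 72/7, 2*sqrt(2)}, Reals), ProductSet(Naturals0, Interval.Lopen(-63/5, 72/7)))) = Union(ProductSet({-21, -63/5, -9/46, 72/7, 2*sqrt(2)}, Reals), ProductSet(Naturals0, Interval(-63/5, 72/7)))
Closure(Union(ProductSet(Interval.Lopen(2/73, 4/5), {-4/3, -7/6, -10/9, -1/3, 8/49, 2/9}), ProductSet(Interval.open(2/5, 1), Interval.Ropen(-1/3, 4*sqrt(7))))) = Union(ProductSet({2/5, 1}, Interval(-1/3, 4*sqrt(7))), ProductSet(Interval(2/73, 4/5), {-4/3, -7/6, -10/9, -1/3, 8/49, 2/9}), ProductSet(Interval(2/5, 1), {-1/3, 4*sqrt(7)}), ProductSet(Interval.open(2/5, 1), Interval.Ropen(-1/3, 4*sqrt(7))))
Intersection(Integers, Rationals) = Integers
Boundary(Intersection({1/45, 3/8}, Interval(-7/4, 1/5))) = {1/45}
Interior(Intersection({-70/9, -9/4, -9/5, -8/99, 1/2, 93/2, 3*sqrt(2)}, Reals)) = EmptySet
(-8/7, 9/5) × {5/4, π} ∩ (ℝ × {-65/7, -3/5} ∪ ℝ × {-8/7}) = ∅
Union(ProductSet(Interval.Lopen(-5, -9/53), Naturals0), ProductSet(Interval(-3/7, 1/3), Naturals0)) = ProductSet(Interval.Lopen(-5, 1/3), Naturals0)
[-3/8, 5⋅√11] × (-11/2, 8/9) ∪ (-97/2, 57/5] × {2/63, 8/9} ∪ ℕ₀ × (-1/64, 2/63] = (ℕ₀ × (-1/64, 2/63]) ∪ ((-97/2, 57/5] × {2/63, 8/9}) ∪ ([-3/8, 5⋅√11] × (-11/2, 8/9))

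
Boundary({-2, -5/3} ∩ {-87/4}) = ∅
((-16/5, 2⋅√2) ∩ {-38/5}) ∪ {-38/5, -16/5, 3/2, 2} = {-38/5, -16/5, 3/2, 2}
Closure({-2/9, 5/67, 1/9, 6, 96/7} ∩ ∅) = ∅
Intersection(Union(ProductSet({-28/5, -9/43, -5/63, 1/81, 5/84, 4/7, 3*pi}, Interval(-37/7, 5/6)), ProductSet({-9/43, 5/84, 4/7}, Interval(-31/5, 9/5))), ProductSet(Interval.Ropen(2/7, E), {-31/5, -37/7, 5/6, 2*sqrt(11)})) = ProductSet({4/7}, {-31/5, -37/7, 5/6})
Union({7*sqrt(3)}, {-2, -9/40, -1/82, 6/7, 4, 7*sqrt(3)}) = {-2, -9/40, -1/82, 6/7, 4, 7*sqrt(3)}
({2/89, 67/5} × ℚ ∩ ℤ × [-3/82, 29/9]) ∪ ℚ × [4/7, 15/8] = ℚ × [4/7, 15/8]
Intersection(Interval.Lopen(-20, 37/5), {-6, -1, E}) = {-6, -1, E}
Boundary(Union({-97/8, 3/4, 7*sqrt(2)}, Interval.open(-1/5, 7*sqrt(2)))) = {-97/8, -1/5, 7*sqrt(2)}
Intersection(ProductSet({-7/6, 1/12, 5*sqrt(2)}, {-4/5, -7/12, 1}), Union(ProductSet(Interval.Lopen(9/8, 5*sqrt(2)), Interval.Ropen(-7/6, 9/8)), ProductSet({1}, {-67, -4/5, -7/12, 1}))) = ProductSet({5*sqrt(2)}, {-4/5, -7/12, 1})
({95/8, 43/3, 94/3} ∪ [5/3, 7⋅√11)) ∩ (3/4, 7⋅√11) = [5/3, 7⋅√11)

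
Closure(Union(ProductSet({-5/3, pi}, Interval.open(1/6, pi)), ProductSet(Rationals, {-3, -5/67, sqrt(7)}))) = Union(ProductSet({-5/3, pi}, Interval(1/6, pi)), ProductSet(Reals, {-3, -5/67, sqrt(7)}))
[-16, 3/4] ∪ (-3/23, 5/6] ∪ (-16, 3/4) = [-16, 5/6]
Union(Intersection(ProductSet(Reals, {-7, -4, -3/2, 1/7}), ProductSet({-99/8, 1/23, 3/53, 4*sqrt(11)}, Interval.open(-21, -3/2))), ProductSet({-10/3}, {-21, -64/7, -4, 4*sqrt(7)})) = Union(ProductSet({-10/3}, {-21, -64/7, -4, 4*sqrt(7)}), ProductSet({-99/8, 1/23, 3/53, 4*sqrt(11)}, {-7, -4}))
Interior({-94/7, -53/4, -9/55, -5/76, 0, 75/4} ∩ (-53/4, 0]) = ∅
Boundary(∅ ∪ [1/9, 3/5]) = {1/9, 3/5}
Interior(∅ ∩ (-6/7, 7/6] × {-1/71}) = ∅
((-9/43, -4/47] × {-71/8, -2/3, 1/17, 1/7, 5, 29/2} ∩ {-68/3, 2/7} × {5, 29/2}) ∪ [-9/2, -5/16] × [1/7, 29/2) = [-9/2, -5/16] × [1/7, 29/2)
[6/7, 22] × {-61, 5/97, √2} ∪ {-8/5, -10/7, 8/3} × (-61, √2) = ({-8/5, -10/7, 8/3} × (-61, √2)) ∪ ([6/7, 22] × {-61, 5/97, √2})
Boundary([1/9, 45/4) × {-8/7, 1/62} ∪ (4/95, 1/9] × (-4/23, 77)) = ({4/95, 1/9} × [-4/23, 77]) ∪ ([4/95, 1/9] × {-4/23, 77}) ∪ ([1/9, 45/4] × {-8/7, 1/62})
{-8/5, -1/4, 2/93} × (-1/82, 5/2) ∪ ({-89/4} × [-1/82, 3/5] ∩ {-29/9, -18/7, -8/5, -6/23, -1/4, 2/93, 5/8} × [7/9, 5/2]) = {-8/5, -1/4, 2/93} × (-1/82, 5/2)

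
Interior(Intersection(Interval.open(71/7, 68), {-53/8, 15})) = EmptySet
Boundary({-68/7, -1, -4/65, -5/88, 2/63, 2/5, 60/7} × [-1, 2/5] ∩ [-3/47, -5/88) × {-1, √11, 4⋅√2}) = {-4/65} × {-1}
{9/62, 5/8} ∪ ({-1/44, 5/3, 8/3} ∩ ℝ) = {-1/44, 9/62, 5/8, 5/3, 8/3}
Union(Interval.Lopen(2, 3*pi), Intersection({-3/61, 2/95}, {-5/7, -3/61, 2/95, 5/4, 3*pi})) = Union({-3/61, 2/95}, Interval.Lopen(2, 3*pi))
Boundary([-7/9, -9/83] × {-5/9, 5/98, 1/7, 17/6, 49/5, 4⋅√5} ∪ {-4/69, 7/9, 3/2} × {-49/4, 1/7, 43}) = ({-4/69, 7/9, 3/2} × {-49/4, 1/7, 43}) ∪ ([-7/9, -9/83] × {-5/9, 5/98, 1/7, 17/6, 49/5, 4⋅√5})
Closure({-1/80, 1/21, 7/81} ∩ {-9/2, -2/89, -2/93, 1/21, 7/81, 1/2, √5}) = {1/21, 7/81}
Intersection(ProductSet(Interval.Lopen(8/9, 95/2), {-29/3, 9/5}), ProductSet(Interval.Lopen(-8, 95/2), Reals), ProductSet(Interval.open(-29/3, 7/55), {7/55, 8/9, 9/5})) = EmptySet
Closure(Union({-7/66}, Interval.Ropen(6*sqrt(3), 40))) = Union({-7/66}, Interval(6*sqrt(3), 40))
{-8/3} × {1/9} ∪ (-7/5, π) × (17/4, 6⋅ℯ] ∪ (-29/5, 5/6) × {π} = ({-8/3} × {1/9}) ∪ ((-29/5, 5/6) × {π}) ∪ ((-7/5, π) × (17/4, 6⋅ℯ])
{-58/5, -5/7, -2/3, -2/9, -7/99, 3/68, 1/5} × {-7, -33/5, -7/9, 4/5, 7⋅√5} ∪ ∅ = {-58/5, -5/7, -2/3, -2/9, -7/99, 3/68, 1/5} × {-7, -33/5, -7/9, 4/5, 7⋅√5}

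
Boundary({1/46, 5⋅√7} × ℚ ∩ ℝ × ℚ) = {1/46, 5⋅√7} × ℝ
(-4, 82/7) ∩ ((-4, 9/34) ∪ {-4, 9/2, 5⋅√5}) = (-4, 9/34) ∪ {9/2, 5⋅√5}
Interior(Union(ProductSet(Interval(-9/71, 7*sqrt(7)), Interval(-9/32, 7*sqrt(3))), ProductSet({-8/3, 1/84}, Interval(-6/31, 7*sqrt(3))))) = ProductSet(Interval.open(-9/71, 7*sqrt(7)), Interval.open(-9/32, 7*sqrt(3)))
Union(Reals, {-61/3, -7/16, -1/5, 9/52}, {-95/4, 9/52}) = Reals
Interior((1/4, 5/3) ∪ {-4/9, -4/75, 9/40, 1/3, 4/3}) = (1/4, 5/3)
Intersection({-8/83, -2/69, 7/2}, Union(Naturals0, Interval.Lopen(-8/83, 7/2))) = {-2/69, 7/2}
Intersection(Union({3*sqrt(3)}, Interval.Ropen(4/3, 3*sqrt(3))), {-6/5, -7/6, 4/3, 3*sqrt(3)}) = {4/3, 3*sqrt(3)}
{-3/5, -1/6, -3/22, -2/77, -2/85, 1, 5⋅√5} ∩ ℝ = {-3/5, -1/6, -3/22, -2/77, -2/85, 1, 5⋅√5}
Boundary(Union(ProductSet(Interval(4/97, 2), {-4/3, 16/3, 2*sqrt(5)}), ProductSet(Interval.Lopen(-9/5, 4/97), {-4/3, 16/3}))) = Union(ProductSet(Interval(-9/5, 4/97), {-4/3, 16/3}), ProductSet(Interval(4/97, 2), {-4/3, 16/3, 2*sqrt(5)}))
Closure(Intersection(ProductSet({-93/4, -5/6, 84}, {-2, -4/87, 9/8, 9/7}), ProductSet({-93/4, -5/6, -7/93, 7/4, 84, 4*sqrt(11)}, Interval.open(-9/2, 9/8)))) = ProductSet({-93/4, -5/6, 84}, {-2, -4/87})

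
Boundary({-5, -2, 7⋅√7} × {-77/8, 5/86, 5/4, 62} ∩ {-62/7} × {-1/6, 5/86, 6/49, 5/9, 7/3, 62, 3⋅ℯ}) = ∅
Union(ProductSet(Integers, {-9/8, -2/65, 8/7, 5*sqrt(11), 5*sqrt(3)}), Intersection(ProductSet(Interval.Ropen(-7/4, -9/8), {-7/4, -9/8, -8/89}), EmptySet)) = ProductSet(Integers, {-9/8, -2/65, 8/7, 5*sqrt(11), 5*sqrt(3)})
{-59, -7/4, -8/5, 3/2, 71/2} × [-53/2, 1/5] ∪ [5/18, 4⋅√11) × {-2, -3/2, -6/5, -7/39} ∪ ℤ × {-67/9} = (ℤ × {-67/9}) ∪ ({-59, -7/4, -8/5, 3/2, 71/2} × [-53/2, 1/5]) ∪ ([5/18, 4⋅√11) × {-2, -3/2, -6/5, -7/39})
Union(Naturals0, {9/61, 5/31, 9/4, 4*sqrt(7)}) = Union({9/61, 5/31, 9/4, 4*sqrt(7)}, Naturals0)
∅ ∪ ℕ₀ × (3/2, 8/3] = ℕ₀ × (3/2, 8/3]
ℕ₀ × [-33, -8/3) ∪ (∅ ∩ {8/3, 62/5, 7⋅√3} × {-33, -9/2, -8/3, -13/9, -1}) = ℕ₀ × [-33, -8/3)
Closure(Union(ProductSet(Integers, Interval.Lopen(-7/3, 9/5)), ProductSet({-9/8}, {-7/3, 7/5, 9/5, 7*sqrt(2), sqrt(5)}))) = Union(ProductSet({-9/8}, {-7/3, 7/5, 9/5, 7*sqrt(2), sqrt(5)}), ProductSet(Integers, Interval(-7/3, 9/5)))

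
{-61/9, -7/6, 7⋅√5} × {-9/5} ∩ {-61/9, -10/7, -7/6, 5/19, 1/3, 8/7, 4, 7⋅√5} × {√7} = ∅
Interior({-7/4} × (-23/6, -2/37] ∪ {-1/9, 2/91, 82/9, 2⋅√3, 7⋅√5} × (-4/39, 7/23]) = ∅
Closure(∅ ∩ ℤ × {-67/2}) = ∅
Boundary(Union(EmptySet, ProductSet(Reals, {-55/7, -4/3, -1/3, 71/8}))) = ProductSet(Reals, {-55/7, -4/3, -1/3, 71/8})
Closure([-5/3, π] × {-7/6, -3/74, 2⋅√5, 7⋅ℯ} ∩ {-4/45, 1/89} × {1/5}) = ∅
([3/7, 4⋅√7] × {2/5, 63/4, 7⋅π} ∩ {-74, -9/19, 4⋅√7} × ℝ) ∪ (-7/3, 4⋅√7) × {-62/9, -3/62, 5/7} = ({4⋅√7} × {2/5, 63/4, 7⋅π}) ∪ ((-7/3, 4⋅√7) × {-62/9, -3/62, 5/7})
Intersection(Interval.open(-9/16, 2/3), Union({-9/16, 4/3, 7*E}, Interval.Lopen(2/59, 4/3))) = Interval.open(2/59, 2/3)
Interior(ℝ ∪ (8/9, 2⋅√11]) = (-∞, ∞)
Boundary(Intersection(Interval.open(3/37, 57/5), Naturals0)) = Range(1, 12, 1)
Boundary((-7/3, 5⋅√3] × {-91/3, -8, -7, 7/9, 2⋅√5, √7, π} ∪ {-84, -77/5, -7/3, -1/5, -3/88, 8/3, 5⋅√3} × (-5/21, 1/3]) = ({-84, -77/5, -7/3, -1/5, -3/88, 8/3, 5⋅√3} × [-5/21, 1/3]) ∪ ([-7/3, 5⋅√3] × {-91/3, -8, -7, 7/9, 2⋅√5, √7, π})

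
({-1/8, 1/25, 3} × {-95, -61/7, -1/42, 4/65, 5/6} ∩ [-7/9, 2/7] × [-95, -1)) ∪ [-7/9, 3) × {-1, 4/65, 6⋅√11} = ({-1/8, 1/25} × {-95, -61/7}) ∪ ([-7/9, 3) × {-1, 4/65, 6⋅√11})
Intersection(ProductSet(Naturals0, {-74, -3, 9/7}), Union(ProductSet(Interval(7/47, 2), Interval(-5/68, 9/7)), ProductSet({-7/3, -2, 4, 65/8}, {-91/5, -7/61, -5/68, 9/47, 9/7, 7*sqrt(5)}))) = ProductSet(Union({4}, Range(1, 3, 1)), {9/7})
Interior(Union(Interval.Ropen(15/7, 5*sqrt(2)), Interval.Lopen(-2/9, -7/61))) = Union(Interval.open(-2/9, -7/61), Interval.open(15/7, 5*sqrt(2)))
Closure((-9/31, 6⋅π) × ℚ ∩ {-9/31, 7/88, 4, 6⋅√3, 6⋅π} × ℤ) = {7/88, 4, 6⋅√3} × ℤ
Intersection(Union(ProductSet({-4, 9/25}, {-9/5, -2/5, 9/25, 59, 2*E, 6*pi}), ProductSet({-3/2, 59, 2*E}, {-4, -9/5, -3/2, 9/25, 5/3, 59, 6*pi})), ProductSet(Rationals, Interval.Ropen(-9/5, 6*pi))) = Union(ProductSet({-4, 9/25}, {-9/5, -2/5, 9/25, 2*E}), ProductSet({-3/2, 59}, {-9/5, -3/2, 9/25, 5/3}))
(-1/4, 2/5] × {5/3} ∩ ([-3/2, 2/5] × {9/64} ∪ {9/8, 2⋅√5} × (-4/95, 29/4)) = ∅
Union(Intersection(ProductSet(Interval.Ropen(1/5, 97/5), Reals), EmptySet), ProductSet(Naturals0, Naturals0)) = ProductSet(Naturals0, Naturals0)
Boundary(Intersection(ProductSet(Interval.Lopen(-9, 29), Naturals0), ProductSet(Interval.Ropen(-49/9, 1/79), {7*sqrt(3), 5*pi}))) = EmptySet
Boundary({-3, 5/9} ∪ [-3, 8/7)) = {-3, 8/7}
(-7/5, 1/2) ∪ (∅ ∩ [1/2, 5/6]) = (-7/5, 1/2)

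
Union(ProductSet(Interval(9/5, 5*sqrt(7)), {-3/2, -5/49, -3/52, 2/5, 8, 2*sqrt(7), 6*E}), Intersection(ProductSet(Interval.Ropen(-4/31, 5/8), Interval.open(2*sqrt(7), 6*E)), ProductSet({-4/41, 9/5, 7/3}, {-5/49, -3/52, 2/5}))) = ProductSet(Interval(9/5, 5*sqrt(7)), {-3/2, -5/49, -3/52, 2/5, 8, 2*sqrt(7), 6*E})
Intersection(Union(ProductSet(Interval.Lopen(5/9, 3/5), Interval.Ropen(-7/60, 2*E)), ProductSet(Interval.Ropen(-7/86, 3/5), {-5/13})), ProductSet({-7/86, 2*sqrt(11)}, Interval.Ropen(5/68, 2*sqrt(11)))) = EmptySet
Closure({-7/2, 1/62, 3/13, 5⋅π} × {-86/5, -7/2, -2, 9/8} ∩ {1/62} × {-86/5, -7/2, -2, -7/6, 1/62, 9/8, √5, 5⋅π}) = {1/62} × {-86/5, -7/2, -2, 9/8}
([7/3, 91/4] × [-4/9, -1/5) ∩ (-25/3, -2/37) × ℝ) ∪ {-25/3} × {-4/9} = {-25/3} × {-4/9}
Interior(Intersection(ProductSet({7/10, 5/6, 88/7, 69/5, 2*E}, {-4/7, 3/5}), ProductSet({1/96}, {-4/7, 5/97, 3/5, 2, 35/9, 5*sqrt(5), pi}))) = EmptySet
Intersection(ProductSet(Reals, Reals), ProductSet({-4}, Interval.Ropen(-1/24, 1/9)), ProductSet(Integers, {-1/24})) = ProductSet({-4}, {-1/24})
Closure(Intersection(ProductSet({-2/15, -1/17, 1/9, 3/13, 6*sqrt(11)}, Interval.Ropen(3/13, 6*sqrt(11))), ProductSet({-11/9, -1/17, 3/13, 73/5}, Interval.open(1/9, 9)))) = ProductSet({-1/17, 3/13}, Interval(3/13, 9))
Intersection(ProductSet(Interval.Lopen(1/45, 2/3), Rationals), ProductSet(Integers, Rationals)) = EmptySet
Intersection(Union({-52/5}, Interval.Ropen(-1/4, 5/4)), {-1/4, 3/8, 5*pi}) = {-1/4, 3/8}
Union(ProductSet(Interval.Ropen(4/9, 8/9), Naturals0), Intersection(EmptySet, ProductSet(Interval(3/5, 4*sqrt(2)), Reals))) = ProductSet(Interval.Ropen(4/9, 8/9), Naturals0)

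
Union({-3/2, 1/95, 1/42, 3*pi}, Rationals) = Union({3*pi}, Rationals)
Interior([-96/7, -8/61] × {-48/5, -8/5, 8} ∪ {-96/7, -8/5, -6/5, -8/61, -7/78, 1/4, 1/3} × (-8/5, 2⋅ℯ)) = ∅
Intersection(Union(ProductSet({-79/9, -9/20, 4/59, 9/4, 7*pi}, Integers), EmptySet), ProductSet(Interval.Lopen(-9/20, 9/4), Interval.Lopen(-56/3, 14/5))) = ProductSet({4/59, 9/4}, Range(-18, 3, 1))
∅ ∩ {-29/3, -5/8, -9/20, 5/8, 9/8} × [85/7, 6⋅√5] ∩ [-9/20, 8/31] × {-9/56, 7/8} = ∅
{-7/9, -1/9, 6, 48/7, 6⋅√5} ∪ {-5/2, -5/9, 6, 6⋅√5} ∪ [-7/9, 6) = {-5/2, 48/7, 6⋅√5} ∪ [-7/9, 6]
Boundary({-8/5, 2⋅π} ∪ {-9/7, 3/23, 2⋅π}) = {-8/5, -9/7, 3/23, 2⋅π}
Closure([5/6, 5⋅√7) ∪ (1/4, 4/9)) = [1/4, 4/9] ∪ [5/6, 5⋅√7]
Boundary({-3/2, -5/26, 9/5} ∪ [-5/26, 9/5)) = {-3/2, -5/26, 9/5}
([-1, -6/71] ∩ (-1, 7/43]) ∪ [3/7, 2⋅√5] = (-1, -6/71] ∪ [3/7, 2⋅√5]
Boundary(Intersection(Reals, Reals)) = EmptySet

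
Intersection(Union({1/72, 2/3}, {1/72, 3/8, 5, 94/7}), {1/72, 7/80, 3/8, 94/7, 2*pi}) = {1/72, 3/8, 94/7}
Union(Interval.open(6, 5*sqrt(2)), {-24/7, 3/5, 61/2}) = Union({-24/7, 3/5, 61/2}, Interval.open(6, 5*sqrt(2)))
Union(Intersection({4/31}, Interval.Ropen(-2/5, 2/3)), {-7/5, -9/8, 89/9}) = {-7/5, -9/8, 4/31, 89/9}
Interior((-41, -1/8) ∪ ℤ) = (ℤ \ ({-1/8} ∪ (ℤ \ (-41, -1/8)))) ∪ ({-41, -40, …, -1} \ ℤ \ (-41, -1/8)) ∪ ([-41, -1/8) \ ℤ \ (-41, -1/8)) ∪ ({-41, -40, …, -1} \ ({-1/8} ∪ (ℤ \ (-41, -1/8))))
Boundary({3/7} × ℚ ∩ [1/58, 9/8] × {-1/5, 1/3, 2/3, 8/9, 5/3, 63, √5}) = {3/7} × {-1/5, 1/3, 2/3, 8/9, 5/3, 63}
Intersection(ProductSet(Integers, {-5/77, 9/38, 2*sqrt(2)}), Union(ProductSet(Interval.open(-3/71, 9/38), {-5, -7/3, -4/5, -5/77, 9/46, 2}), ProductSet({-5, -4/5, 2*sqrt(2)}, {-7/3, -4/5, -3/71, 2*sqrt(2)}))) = Union(ProductSet({-5}, {2*sqrt(2)}), ProductSet(Range(0, 1, 1), {-5/77}))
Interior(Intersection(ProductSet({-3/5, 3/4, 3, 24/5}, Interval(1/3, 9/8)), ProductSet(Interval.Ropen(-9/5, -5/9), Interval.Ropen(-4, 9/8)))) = EmptySet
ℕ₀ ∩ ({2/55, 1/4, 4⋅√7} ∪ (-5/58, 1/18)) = {0}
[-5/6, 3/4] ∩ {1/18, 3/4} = {1/18, 3/4}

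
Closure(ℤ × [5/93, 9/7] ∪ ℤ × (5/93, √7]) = ℤ × [5/93, √7]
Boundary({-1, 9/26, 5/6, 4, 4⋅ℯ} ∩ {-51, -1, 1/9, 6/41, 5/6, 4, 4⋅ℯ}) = {-1, 5/6, 4, 4⋅ℯ}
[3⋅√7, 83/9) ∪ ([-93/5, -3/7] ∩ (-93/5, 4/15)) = (-93/5, -3/7] ∪ [3⋅√7, 83/9)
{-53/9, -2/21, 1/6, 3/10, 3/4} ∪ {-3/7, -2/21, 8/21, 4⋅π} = {-53/9, -3/7, -2/21, 1/6, 3/10, 8/21, 3/4, 4⋅π}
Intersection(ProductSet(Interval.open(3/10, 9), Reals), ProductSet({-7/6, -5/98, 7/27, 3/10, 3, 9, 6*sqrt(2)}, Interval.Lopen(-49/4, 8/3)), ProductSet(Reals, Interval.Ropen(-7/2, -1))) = ProductSet({3, 6*sqrt(2)}, Interval.Ropen(-7/2, -1))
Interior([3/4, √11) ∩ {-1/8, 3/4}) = ∅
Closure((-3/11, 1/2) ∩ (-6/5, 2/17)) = [-3/11, 2/17]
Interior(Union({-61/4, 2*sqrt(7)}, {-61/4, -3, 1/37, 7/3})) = EmptySet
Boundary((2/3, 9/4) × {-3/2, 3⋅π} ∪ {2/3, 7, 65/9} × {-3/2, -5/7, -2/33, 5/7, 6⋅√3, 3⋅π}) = ([2/3, 9/4] × {-3/2, 3⋅π}) ∪ ({2/3, 7, 65/9} × {-3/2, -5/7, -2/33, 5/7, 6⋅√3, 3⋅π})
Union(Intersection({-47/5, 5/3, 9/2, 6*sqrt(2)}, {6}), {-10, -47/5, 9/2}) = {-10, -47/5, 9/2}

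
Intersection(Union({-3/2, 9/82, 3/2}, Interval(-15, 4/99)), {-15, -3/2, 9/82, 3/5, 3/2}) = {-15, -3/2, 9/82, 3/2}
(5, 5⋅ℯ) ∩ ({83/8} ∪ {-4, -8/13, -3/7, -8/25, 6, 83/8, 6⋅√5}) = {6, 83/8, 6⋅√5}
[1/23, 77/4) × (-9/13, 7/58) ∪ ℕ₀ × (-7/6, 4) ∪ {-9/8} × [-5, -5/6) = (ℕ₀ × (-7/6, 4)) ∪ ({-9/8} × [-5, -5/6)) ∪ ([1/23, 77/4) × (-9/13, 7/58))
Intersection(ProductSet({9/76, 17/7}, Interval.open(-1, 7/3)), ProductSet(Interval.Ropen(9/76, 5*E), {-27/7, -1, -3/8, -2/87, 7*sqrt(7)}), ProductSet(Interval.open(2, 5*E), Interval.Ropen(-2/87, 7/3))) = ProductSet({17/7}, {-2/87})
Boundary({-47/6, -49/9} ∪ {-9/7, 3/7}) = {-47/6, -49/9, -9/7, 3/7}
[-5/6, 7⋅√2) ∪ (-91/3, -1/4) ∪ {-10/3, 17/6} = (-91/3, 7⋅√2)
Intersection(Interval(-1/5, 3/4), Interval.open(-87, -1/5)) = EmptySet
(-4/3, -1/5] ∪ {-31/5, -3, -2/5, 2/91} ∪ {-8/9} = {-31/5, -3, 2/91} ∪ (-4/3, -1/5]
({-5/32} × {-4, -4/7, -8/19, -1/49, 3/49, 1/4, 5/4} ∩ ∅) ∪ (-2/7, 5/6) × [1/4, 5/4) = (-2/7, 5/6) × [1/4, 5/4)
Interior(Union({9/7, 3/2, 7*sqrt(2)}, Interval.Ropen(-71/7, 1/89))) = Interval.open(-71/7, 1/89)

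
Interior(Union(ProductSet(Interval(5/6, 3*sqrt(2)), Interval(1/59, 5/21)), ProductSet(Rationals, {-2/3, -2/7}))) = ProductSet(Interval.open(5/6, 3*sqrt(2)), Interval.open(1/59, 5/21))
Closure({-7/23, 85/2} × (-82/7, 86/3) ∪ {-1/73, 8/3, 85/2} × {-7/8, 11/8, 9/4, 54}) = ({-7/23, 85/2} × [-82/7, 86/3]) ∪ ({-1/73, 8/3, 85/2} × {-7/8, 11/8, 9/4, 54})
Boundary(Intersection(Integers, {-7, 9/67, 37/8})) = {-7}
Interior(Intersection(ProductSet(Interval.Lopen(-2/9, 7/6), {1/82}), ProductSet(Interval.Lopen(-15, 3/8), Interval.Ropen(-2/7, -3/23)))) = EmptySet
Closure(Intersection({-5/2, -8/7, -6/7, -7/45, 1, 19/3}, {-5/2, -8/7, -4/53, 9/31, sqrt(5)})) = {-5/2, -8/7}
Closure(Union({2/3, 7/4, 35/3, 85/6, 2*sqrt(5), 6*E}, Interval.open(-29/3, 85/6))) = Union({6*E}, Interval(-29/3, 85/6))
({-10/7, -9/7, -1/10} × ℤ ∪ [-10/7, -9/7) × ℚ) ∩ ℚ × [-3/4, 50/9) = ({-10/7, -9/7, -1/10} × {0, 1, …, 5}) ∪ ((ℚ ∩ [-10/7, -9/7)) × (ℚ ∩ [-3/4, 50/9)))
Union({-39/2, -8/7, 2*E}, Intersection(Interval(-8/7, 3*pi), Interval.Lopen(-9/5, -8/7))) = {-39/2, -8/7, 2*E}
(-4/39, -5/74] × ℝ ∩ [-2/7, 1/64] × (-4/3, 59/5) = (-4/39, -5/74] × (-4/3, 59/5)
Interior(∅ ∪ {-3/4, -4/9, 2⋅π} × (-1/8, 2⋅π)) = ∅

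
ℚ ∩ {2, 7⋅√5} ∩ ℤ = {2}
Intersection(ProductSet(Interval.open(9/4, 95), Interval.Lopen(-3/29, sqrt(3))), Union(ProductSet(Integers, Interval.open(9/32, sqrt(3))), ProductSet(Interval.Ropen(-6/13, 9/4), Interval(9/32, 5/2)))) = ProductSet(Range(3, 95, 1), Interval.open(9/32, sqrt(3)))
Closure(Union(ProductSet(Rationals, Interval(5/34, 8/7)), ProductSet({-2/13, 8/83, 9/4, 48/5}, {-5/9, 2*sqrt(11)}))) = Union(ProductSet({-2/13, 8/83, 9/4, 48/5}, {-5/9, 2*sqrt(11)}), ProductSet(Reals, Interval(5/34, 8/7)))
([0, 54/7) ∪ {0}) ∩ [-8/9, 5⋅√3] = [0, 54/7)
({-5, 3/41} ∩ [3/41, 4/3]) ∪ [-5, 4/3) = [-5, 4/3)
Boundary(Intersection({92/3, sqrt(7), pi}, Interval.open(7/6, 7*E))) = {sqrt(7), pi}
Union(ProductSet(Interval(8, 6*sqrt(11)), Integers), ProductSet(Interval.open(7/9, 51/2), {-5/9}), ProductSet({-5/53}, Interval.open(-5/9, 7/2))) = Union(ProductSet({-5/53}, Interval.open(-5/9, 7/2)), ProductSet(Interval.open(7/9, 51/2), {-5/9}), ProductSet(Interval(8, 6*sqrt(11)), Integers))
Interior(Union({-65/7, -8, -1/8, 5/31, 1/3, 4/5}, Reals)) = Reals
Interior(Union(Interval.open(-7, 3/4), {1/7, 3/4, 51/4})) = Interval.open(-7, 3/4)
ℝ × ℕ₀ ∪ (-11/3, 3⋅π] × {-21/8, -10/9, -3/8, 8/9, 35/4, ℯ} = (ℝ × ℕ₀) ∪ ((-11/3, 3⋅π] × {-21/8, -10/9, -3/8, 8/9, 35/4, ℯ})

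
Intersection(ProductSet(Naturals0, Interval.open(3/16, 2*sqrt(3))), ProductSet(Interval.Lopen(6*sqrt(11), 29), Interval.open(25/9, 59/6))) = ProductSet(Range(20, 30, 1), Interval.open(25/9, 2*sqrt(3)))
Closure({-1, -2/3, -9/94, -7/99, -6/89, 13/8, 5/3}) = {-1, -2/3, -9/94, -7/99, -6/89, 13/8, 5/3}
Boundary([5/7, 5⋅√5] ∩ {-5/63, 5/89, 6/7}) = {6/7}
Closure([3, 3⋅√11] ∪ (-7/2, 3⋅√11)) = [-7/2, 3⋅√11]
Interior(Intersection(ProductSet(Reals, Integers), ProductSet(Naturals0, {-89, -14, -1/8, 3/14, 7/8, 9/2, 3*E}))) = EmptySet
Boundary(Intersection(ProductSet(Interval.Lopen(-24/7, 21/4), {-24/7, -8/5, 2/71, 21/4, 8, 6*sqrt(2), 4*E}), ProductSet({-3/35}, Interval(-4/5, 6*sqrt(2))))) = ProductSet({-3/35}, {2/71, 21/4, 8, 6*sqrt(2)})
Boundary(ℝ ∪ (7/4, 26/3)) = ∅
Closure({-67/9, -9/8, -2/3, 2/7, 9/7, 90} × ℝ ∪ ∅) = {-67/9, -9/8, -2/3, 2/7, 9/7, 90} × ℝ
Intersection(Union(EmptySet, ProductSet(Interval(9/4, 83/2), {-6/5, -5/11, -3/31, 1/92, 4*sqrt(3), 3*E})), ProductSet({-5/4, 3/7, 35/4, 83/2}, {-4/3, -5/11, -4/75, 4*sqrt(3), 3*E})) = ProductSet({35/4, 83/2}, {-5/11, 4*sqrt(3), 3*E})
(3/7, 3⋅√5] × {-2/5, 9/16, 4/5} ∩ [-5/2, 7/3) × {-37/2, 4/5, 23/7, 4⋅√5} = (3/7, 7/3) × {4/5}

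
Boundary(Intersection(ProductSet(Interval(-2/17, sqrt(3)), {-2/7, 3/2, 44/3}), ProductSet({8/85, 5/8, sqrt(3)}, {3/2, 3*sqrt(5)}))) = ProductSet({8/85, 5/8, sqrt(3)}, {3/2})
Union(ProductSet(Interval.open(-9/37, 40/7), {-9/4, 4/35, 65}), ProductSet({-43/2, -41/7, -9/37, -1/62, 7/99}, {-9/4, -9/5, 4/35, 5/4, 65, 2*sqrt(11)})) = Union(ProductSet({-43/2, -41/7, -9/37, -1/62, 7/99}, {-9/4, -9/5, 4/35, 5/4, 65, 2*sqrt(11)}), ProductSet(Interval.open(-9/37, 40/7), {-9/4, 4/35, 65}))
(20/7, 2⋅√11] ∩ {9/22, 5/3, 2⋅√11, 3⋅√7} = {2⋅√11}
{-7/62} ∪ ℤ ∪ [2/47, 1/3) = ℤ ∪ {-7/62} ∪ [2/47, 1/3)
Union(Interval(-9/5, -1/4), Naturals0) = Union(Interval(-9/5, -1/4), Naturals0)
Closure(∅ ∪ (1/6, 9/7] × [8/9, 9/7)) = ({1/6, 9/7} × [8/9, 9/7]) ∪ ([1/6, 9/7] × {8/9, 9/7}) ∪ ((1/6, 9/7] × [8/9, 9/7))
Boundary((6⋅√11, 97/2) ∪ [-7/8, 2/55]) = {-7/8, 2/55, 97/2, 6⋅√11}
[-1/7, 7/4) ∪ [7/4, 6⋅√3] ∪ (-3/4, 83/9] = (-3/4, 6⋅√3]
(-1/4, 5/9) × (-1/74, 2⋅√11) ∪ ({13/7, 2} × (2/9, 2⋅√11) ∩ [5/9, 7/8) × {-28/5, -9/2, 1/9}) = (-1/4, 5/9) × (-1/74, 2⋅√11)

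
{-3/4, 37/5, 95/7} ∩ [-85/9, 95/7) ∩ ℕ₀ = ∅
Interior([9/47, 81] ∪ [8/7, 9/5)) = (9/47, 81)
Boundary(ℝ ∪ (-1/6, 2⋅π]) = ∅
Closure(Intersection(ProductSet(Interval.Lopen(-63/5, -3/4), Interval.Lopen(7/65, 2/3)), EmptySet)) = EmptySet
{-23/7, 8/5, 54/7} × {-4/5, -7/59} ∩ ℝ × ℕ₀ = ∅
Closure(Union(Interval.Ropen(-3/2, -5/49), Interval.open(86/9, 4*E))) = Union(Interval(-3/2, -5/49), Interval(86/9, 4*E))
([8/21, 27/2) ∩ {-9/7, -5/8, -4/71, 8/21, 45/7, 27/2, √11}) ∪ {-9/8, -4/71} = {-9/8, -4/71, 8/21, 45/7, √11}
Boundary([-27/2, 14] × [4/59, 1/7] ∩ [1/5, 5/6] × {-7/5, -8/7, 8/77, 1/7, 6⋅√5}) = [1/5, 5/6] × {8/77, 1/7}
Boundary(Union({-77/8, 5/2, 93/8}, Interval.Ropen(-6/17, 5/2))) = {-77/8, -6/17, 5/2, 93/8}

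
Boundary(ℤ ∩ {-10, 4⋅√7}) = {-10}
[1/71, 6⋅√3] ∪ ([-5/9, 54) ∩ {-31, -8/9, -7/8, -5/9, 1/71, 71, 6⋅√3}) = {-5/9} ∪ [1/71, 6⋅√3]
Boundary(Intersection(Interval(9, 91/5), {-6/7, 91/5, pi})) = {91/5}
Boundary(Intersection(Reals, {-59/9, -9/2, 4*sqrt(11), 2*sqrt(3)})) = {-59/9, -9/2, 4*sqrt(11), 2*sqrt(3)}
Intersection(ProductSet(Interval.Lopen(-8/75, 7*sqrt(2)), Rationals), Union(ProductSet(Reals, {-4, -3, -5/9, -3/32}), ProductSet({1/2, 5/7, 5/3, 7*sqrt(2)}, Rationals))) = Union(ProductSet({1/2, 5/7, 5/3, 7*sqrt(2)}, Rationals), ProductSet(Interval.Lopen(-8/75, 7*sqrt(2)), {-4, -3, -5/9, -3/32}))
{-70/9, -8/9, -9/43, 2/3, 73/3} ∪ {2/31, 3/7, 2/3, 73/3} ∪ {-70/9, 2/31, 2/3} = {-70/9, -8/9, -9/43, 2/31, 3/7, 2/3, 73/3}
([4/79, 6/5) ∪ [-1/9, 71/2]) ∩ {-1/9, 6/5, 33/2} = {-1/9, 6/5, 33/2}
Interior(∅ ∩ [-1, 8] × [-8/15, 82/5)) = ∅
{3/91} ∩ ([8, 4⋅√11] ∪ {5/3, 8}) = ∅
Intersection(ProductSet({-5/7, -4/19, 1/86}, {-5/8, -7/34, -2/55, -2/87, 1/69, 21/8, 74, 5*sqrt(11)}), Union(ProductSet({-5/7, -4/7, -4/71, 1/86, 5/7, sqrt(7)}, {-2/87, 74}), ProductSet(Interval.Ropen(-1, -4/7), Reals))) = Union(ProductSet({-5/7}, {-5/8, -7/34, -2/55, -2/87, 1/69, 21/8, 74, 5*sqrt(11)}), ProductSet({-5/7, 1/86}, {-2/87, 74}))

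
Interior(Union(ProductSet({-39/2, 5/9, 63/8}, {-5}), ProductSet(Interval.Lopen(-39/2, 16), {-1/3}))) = EmptySet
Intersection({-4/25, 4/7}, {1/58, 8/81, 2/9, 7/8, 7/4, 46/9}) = EmptySet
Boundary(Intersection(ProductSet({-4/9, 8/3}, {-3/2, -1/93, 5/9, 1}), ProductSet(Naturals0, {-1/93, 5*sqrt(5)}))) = EmptySet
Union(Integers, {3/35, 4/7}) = Union({3/35, 4/7}, Integers)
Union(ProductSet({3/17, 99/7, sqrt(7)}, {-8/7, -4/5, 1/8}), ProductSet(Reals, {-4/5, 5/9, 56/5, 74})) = Union(ProductSet({3/17, 99/7, sqrt(7)}, {-8/7, -4/5, 1/8}), ProductSet(Reals, {-4/5, 5/9, 56/5, 74}))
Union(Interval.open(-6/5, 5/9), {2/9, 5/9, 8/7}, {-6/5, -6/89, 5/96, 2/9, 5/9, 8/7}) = Union({8/7}, Interval(-6/5, 5/9))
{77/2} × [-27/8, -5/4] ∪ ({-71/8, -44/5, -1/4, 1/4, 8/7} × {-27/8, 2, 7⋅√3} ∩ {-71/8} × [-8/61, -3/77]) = {77/2} × [-27/8, -5/4]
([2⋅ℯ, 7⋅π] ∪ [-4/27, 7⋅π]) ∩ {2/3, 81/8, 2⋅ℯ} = {2/3, 81/8, 2⋅ℯ}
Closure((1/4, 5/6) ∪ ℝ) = (-∞, ∞)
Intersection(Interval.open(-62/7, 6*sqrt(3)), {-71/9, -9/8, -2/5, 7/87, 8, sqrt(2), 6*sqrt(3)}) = {-71/9, -9/8, -2/5, 7/87, 8, sqrt(2)}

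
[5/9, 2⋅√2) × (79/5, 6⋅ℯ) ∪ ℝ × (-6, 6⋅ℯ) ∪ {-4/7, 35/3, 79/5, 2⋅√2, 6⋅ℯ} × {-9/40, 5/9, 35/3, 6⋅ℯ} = (ℝ × (-6, 6⋅ℯ)) ∪ ({-4/7, 35/3, 79/5, 2⋅√2, 6⋅ℯ} × {-9/40, 5/9, 35/3, 6⋅ℯ})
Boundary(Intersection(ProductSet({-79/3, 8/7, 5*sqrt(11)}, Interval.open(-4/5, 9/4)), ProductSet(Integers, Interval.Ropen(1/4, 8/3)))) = EmptySet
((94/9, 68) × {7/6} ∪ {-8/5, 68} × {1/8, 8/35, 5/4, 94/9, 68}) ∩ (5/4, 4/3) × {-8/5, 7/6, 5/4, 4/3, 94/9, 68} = ∅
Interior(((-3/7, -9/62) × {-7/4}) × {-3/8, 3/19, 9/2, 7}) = ∅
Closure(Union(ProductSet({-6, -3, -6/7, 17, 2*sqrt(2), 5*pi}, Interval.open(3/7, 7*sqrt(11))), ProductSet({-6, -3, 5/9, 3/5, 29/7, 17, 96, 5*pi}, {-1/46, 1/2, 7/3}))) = Union(ProductSet({-6, -3, -6/7, 17, 2*sqrt(2), 5*pi}, Interval(3/7, 7*sqrt(11))), ProductSet({-6, -3, 5/9, 3/5, 29/7, 17, 96, 5*pi}, {-1/46, 1/2, 7/3}))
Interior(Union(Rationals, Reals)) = Reals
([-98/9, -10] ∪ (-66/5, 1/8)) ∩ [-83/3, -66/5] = ∅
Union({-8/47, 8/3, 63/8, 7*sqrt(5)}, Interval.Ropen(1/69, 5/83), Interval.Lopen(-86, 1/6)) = Union({8/3, 63/8, 7*sqrt(5)}, Interval.Lopen(-86, 1/6))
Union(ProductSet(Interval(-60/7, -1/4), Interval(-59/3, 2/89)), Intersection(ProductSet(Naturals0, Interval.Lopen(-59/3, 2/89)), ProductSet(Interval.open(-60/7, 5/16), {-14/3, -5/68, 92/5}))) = Union(ProductSet(Interval(-60/7, -1/4), Interval(-59/3, 2/89)), ProductSet(Range(0, 1, 1), {-14/3, -5/68}))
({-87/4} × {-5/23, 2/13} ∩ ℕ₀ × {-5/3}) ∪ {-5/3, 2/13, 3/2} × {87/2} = {-5/3, 2/13, 3/2} × {87/2}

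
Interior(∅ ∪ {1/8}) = ∅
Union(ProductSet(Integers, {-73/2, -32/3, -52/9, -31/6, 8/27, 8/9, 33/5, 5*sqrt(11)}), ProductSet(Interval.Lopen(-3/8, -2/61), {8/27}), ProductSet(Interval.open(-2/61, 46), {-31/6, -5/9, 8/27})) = Union(ProductSet(Integers, {-73/2, -32/3, -52/9, -31/6, 8/27, 8/9, 33/5, 5*sqrt(11)}), ProductSet(Interval.Lopen(-3/8, -2/61), {8/27}), ProductSet(Interval.open(-2/61, 46), {-31/6, -5/9, 8/27}))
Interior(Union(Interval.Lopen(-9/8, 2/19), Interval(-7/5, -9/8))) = Interval.open(-7/5, 2/19)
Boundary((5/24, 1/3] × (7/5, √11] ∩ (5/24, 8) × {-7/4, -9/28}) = ∅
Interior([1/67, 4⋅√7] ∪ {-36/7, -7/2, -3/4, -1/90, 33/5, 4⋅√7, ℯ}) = (1/67, 4⋅√7)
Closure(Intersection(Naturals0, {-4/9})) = EmptySet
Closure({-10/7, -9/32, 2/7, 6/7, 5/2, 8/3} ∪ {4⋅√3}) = {-10/7, -9/32, 2/7, 6/7, 5/2, 8/3, 4⋅√3}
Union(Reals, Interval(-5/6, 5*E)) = Interval(-oo, oo)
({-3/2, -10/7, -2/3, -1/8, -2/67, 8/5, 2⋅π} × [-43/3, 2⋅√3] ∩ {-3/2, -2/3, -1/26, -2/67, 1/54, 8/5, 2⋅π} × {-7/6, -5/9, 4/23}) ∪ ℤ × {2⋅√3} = (ℤ × {2⋅√3}) ∪ ({-3/2, -2/3, -2/67, 8/5, 2⋅π} × {-7/6, -5/9, 4/23})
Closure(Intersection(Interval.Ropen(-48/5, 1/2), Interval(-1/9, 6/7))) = Interval(-1/9, 1/2)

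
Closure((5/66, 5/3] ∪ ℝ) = (-∞, ∞)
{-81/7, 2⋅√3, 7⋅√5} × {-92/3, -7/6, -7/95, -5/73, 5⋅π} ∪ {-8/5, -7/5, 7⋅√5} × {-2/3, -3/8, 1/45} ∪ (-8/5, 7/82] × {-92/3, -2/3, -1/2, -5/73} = ((-8/5, 7/82] × {-92/3, -2/3, -1/2, -5/73}) ∪ ({-8/5, -7/5, 7⋅√5} × {-2/3, -3/8, 1/45}) ∪ ({-81/7, 2⋅√3, 7⋅√5} × {-92/3, -7/6, -7/95, -5/73, 5⋅π})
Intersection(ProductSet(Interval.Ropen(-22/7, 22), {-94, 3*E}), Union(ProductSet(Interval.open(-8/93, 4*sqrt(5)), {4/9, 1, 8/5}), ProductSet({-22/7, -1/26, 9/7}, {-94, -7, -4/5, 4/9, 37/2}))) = ProductSet({-22/7, -1/26, 9/7}, {-94})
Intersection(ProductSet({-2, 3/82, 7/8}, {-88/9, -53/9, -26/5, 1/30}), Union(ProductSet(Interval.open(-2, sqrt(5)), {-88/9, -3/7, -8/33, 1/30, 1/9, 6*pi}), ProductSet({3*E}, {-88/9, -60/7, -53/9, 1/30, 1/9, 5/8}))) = ProductSet({3/82, 7/8}, {-88/9, 1/30})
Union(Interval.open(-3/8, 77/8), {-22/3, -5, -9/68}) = Union({-22/3, -5}, Interval.open(-3/8, 77/8))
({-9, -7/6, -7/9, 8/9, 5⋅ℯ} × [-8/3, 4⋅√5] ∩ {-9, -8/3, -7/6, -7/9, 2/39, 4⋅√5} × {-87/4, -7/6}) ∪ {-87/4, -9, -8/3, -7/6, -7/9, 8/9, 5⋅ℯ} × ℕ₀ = ({-9, -7/6, -7/9} × {-7/6}) ∪ ({-87/4, -9, -8/3, -7/6, -7/9, 8/9, 5⋅ℯ} × ℕ₀)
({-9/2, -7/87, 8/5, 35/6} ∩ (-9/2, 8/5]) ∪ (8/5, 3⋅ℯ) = {-7/87} ∪ [8/5, 3⋅ℯ)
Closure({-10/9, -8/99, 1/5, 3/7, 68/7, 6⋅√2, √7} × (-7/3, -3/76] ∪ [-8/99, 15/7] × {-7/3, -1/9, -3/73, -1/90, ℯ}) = ([-8/99, 15/7] × {-7/3, -1/9, -3/73, -1/90, ℯ}) ∪ ({-10/9, -8/99, 1/5, 3/7, 68/7, 6⋅√2, √7} × [-7/3, -3/76])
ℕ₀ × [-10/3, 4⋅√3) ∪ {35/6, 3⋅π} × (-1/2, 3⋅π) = (ℕ₀ × [-10/3, 4⋅√3)) ∪ ({35/6, 3⋅π} × (-1/2, 3⋅π))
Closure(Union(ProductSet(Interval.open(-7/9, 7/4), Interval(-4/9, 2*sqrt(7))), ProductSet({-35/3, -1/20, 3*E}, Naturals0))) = Union(ProductSet({-35/3, -1/20, 3*E}, Naturals0), ProductSet(Interval(-7/9, 7/4), Interval(-4/9, 2*sqrt(7))))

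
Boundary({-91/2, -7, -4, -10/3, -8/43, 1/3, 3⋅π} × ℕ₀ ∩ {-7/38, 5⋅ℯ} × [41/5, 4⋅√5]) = ∅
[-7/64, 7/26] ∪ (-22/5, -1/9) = (-22/5, -1/9) ∪ [-7/64, 7/26]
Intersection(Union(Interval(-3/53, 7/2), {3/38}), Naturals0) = Range(0, 4, 1)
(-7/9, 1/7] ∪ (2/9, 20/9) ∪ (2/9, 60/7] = (-7/9, 1/7] ∪ (2/9, 60/7]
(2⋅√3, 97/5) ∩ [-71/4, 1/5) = ∅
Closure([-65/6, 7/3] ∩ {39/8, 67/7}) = ∅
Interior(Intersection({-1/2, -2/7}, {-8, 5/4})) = EmptySet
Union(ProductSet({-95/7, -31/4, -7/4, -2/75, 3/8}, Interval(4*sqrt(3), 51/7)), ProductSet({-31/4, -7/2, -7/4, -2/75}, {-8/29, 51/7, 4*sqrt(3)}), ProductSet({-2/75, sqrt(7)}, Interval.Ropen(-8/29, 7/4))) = Union(ProductSet({-2/75, sqrt(7)}, Interval.Ropen(-8/29, 7/4)), ProductSet({-31/4, -7/2, -7/4, -2/75}, {-8/29, 51/7, 4*sqrt(3)}), ProductSet({-95/7, -31/4, -7/4, -2/75, 3/8}, Interval(4*sqrt(3), 51/7)))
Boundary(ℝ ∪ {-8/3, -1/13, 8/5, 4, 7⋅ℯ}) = ∅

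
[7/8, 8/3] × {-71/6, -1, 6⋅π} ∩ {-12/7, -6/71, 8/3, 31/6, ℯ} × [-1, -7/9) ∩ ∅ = ∅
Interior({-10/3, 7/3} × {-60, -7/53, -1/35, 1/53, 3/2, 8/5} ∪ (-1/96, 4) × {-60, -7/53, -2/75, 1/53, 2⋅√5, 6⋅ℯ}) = ∅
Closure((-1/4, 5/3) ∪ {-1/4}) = [-1/4, 5/3]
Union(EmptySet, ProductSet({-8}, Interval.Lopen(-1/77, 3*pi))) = ProductSet({-8}, Interval.Lopen(-1/77, 3*pi))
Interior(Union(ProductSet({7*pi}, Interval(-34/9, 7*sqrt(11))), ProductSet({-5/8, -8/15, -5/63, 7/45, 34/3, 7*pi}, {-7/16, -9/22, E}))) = EmptySet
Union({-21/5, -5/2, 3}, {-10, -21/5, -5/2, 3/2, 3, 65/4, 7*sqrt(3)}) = {-10, -21/5, -5/2, 3/2, 3, 65/4, 7*sqrt(3)}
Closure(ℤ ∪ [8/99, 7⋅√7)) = ℤ ∪ [8/99, 7⋅√7]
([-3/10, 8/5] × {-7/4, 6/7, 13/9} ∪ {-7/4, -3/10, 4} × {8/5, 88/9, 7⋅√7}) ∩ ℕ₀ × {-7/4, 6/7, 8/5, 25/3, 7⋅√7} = ({0, 1} × {-7/4, 6/7}) ∪ ({4} × {8/5, 7⋅√7})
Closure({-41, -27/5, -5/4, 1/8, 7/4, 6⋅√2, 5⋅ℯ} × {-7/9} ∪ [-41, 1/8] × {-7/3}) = ([-41, 1/8] × {-7/3}) ∪ ({-41, -27/5, -5/4, 1/8, 7/4, 6⋅√2, 5⋅ℯ} × {-7/9})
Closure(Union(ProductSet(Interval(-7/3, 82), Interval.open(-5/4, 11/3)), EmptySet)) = ProductSet(Interval(-7/3, 82), Interval(-5/4, 11/3))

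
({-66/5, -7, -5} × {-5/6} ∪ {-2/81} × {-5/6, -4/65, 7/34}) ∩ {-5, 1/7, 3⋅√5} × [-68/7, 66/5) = {-5} × {-5/6}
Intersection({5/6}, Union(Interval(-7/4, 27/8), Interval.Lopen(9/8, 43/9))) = {5/6}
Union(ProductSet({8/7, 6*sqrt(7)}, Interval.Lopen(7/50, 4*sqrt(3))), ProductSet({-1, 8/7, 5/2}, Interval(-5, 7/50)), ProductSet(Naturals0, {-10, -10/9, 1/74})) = Union(ProductSet({8/7, 6*sqrt(7)}, Interval.Lopen(7/50, 4*sqrt(3))), ProductSet({-1, 8/7, 5/2}, Interval(-5, 7/50)), ProductSet(Naturals0, {-10, -10/9, 1/74}))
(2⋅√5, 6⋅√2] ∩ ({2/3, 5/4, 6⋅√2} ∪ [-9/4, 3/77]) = {6⋅√2}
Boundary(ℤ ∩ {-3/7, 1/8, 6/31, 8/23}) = ∅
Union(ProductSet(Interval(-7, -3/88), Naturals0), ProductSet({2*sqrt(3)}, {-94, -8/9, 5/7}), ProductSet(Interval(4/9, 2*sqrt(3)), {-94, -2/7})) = Union(ProductSet({2*sqrt(3)}, {-94, -8/9, 5/7}), ProductSet(Interval(-7, -3/88), Naturals0), ProductSet(Interval(4/9, 2*sqrt(3)), {-94, -2/7}))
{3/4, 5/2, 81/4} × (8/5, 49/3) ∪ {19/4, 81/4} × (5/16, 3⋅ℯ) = ({3/4, 5/2, 81/4} × (8/5, 49/3)) ∪ ({19/4, 81/4} × (5/16, 3⋅ℯ))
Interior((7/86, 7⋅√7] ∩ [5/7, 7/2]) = (5/7, 7/2)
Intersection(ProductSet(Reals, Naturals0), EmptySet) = EmptySet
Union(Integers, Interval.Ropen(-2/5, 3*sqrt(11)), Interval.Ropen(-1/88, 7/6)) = Union(Integers, Interval.Ropen(-2/5, 3*sqrt(11)))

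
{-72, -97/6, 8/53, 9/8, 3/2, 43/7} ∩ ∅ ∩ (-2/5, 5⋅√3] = ∅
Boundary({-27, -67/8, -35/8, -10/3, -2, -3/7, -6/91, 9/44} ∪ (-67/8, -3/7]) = {-27, -67/8, -3/7, -6/91, 9/44}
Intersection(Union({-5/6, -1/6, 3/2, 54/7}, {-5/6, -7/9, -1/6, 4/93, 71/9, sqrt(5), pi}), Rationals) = {-5/6, -7/9, -1/6, 4/93, 3/2, 54/7, 71/9}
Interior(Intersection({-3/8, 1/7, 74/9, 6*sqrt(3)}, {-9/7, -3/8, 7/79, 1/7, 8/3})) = EmptySet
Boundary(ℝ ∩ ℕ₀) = ℕ₀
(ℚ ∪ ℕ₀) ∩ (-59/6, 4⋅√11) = ℚ ∩ (-59/6, 4⋅√11)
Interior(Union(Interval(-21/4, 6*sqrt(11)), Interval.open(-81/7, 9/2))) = Interval.open(-81/7, 6*sqrt(11))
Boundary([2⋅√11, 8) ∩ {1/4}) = ∅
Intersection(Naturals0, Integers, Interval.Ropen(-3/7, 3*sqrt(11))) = Range(0, 10, 1)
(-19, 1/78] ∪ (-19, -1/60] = (-19, 1/78]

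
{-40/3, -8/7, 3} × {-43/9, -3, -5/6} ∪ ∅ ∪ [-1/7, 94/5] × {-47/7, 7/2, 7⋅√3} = ({-40/3, -8/7, 3} × {-43/9, -3, -5/6}) ∪ ([-1/7, 94/5] × {-47/7, 7/2, 7⋅√3})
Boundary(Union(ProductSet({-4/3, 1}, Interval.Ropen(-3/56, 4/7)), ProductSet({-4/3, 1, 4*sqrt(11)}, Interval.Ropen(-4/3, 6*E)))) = ProductSet({-4/3, 1, 4*sqrt(11)}, Interval(-4/3, 6*E))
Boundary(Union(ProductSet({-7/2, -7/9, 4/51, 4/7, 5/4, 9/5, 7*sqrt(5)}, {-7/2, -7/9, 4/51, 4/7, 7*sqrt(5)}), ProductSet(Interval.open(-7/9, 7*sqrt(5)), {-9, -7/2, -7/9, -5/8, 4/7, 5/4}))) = Union(ProductSet({-7/2, -7/9, 4/51, 4/7, 5/4, 9/5, 7*sqrt(5)}, {-7/2, -7/9, 4/51, 4/7, 7*sqrt(5)}), ProductSet(Interval(-7/9, 7*sqrt(5)), {-9, -7/2, -7/9, -5/8, 4/7, 5/4}))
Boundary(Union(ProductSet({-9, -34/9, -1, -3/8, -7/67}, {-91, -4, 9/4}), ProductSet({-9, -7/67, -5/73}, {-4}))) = Union(ProductSet({-9, -7/67, -5/73}, {-4}), ProductSet({-9, -34/9, -1, -3/8, -7/67}, {-91, -4, 9/4}))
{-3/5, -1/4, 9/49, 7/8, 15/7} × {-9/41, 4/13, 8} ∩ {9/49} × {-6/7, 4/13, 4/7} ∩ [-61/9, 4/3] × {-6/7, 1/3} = ∅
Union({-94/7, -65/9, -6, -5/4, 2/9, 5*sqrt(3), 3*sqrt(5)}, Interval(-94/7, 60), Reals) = Interval(-oo, oo)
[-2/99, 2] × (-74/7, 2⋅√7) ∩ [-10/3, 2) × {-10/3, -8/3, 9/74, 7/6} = [-2/99, 2) × {-10/3, -8/3, 9/74, 7/6}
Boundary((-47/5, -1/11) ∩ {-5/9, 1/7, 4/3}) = {-5/9}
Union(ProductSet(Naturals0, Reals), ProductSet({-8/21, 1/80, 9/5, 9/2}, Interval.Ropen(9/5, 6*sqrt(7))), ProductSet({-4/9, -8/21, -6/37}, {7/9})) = Union(ProductSet({-4/9, -8/21, -6/37}, {7/9}), ProductSet({-8/21, 1/80, 9/5, 9/2}, Interval.Ropen(9/5, 6*sqrt(7))), ProductSet(Naturals0, Reals))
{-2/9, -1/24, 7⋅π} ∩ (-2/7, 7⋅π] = {-2/9, -1/24, 7⋅π}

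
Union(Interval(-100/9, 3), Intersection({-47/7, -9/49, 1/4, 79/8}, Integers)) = Interval(-100/9, 3)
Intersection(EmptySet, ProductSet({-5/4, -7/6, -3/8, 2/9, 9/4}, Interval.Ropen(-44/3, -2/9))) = EmptySet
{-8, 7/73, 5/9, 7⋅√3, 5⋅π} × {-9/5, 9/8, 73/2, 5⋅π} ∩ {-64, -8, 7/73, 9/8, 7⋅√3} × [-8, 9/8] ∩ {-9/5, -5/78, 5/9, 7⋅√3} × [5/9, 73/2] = {7⋅√3} × {9/8}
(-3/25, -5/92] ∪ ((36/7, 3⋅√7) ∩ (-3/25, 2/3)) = (-3/25, -5/92]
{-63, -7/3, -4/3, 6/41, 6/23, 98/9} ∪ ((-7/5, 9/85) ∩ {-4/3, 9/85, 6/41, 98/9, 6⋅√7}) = {-63, -7/3, -4/3, 6/41, 6/23, 98/9}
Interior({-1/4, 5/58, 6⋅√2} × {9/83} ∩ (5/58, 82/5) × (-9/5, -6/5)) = ∅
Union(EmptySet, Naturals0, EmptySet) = Naturals0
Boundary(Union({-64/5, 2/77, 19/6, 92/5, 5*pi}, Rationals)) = Reals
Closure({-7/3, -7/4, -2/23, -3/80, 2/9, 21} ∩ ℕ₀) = {21}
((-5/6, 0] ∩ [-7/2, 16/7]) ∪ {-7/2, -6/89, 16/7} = {-7/2, 16/7} ∪ (-5/6, 0]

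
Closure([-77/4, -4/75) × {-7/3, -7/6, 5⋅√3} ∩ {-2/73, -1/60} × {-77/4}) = ∅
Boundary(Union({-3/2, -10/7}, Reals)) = EmptySet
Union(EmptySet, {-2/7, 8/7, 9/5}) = {-2/7, 8/7, 9/5}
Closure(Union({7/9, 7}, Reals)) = Reals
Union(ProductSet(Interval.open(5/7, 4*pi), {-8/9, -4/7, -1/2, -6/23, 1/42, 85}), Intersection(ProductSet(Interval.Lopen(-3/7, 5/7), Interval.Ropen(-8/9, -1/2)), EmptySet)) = ProductSet(Interval.open(5/7, 4*pi), {-8/9, -4/7, -1/2, -6/23, 1/42, 85})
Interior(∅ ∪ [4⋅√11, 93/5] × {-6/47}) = ∅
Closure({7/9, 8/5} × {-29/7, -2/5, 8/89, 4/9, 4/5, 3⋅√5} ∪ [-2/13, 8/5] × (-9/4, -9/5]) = ([-2/13, 8/5] × [-9/4, -9/5]) ∪ ({7/9, 8/5} × {-29/7, -2/5, 8/89, 4/9, 4/5, 3⋅√5})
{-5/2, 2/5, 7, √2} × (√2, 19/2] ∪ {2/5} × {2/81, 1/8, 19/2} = ({2/5} × {2/81, 1/8, 19/2}) ∪ ({-5/2, 2/5, 7, √2} × (√2, 19/2])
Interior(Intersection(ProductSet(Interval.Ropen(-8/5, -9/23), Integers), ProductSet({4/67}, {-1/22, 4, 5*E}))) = EmptySet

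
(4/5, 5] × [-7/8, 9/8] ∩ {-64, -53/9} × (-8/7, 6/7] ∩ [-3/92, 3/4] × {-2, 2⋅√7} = ∅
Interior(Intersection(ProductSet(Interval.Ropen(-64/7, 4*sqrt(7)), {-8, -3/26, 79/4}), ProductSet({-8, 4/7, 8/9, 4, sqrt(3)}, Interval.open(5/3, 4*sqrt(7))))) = EmptySet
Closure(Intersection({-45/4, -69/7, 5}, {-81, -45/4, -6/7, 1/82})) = {-45/4}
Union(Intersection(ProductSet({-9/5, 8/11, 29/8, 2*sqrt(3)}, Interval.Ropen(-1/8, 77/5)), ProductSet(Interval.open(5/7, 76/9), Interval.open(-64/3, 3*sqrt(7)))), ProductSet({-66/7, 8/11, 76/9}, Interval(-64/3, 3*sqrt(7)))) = Union(ProductSet({-66/7, 8/11, 76/9}, Interval(-64/3, 3*sqrt(7))), ProductSet({8/11, 29/8, 2*sqrt(3)}, Interval.Ropen(-1/8, 3*sqrt(7))))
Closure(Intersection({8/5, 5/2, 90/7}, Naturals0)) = EmptySet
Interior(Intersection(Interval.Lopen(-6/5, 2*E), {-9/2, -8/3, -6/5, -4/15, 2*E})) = EmptySet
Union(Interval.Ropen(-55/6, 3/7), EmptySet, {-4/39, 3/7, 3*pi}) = Union({3*pi}, Interval(-55/6, 3/7))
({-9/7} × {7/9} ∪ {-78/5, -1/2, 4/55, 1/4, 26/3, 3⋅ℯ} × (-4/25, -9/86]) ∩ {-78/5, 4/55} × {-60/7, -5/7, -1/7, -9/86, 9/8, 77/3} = {-78/5, 4/55} × {-1/7, -9/86}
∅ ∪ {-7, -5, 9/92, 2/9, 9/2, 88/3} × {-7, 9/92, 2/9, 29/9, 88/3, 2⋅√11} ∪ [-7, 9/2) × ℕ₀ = ([-7, 9/2) × ℕ₀) ∪ ({-7, -5, 9/92, 2/9, 9/2, 88/3} × {-7, 9/92, 2/9, 29/9, 88/3, 2⋅√11})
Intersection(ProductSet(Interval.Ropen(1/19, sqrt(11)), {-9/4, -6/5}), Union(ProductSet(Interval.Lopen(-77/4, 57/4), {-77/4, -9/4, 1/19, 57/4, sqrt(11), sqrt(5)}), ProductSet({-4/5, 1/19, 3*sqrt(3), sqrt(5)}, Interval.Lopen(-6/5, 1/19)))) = ProductSet(Interval.Ropen(1/19, sqrt(11)), {-9/4})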